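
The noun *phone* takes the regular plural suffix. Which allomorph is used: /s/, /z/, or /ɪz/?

The stem *phone* ends in a voiced non-sibilant sound.
The plural suffix surfaces as /ɪz/ after sibilants, /s/ after other voiceless consonants, and /z/ after other voiced sounds.
So the plural -s on *phone* is pronounced /z/.

/z/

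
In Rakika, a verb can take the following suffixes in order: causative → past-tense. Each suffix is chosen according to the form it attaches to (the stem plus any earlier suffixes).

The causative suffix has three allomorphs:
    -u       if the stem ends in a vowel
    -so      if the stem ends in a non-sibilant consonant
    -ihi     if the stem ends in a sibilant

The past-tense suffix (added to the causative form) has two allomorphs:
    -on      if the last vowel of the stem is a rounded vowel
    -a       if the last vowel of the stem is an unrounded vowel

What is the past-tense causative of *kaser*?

The final sound of *kaser* is /r/, which is a non-sibilant consonant, so the causative suffix is -so, giving *kaserso*.
The last vowel of the causative form *kaserso* is /o/, which is a rounded vowel, so the past-tense suffix is -on, giving *kasersoon*.

kasersoon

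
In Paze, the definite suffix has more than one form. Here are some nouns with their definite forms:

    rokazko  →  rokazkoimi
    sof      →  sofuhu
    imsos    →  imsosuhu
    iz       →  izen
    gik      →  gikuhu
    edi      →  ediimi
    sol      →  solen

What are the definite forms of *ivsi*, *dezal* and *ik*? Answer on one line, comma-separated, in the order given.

The suffix is conditioned by the final sound: -uhu when the stem ends in a voiceless consonant (*sof*, *imsos*, *gik*); -en when the stem ends in a voiced consonant (*iz*, *sol*); -imi when the stem ends in a vowel (*rokazko*, *edi*).
*ivsi* — final sound /i/ (a vowel) → -imi → *ivsiimi*.
*dezal* — final sound /l/ (a voiced consonant) → -en → *dezalen*.
The final sound of *ik* is /k/, which is a voiceless consonant, so the suffix is -uhu, giving *ikuhu*.

ivsiimi, dezalen, ikuhu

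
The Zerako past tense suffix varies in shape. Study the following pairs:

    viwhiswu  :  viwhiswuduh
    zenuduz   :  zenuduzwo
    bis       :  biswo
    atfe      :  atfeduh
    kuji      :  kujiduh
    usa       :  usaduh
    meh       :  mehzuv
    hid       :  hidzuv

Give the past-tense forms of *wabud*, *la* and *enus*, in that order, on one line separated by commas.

wabudzuv, laduh, enuswo

The suffix is conditioned by the final sound: -wo when the stem ends in a sibilant (*zenuduz*, *bis*); -zuv when the stem ends in a non-sibilant consonant (*meh*, *hid*); -duh when the stem ends in a vowel (*viwhiswu*, *atfe*, *kuji*, *usa*).
*wabud* — final sound /d/ (a non-sibilant consonant) → -zuv → *wabudzuv*.
*la* — final sound /a/ (a vowel) → -duh → *laduh*.
*enus* — final sound /s/ (a sibilant) → -wo → *enuswo*.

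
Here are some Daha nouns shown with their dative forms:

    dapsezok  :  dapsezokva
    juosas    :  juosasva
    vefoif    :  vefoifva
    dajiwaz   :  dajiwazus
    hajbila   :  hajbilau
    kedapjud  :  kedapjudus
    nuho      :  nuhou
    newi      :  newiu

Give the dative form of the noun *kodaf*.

kodafva

Looking at the final sound of each stem: -va when the stem ends in a voiceless consonant (*dapsezok*, *juosas*, *vefoif*); -us when the stem ends in a voiced consonant (*dajiwaz*, *kedapjud*); -u when the stem ends in a vowel (*hajbila*, *nuho*, *newi*).
The final sound of *kodaf* is /f/, which is a voiceless consonant, so the suffix is -va, giving *kodafva*.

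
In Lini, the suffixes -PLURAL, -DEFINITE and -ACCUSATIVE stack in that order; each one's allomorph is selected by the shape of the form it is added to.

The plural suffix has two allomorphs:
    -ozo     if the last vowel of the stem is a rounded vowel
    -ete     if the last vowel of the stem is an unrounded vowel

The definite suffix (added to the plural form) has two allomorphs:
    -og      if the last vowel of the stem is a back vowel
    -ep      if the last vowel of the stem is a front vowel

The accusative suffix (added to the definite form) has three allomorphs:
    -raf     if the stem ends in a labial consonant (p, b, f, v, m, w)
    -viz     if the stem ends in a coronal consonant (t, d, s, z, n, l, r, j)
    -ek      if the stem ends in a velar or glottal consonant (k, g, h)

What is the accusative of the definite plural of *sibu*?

sibuozoogek

The last vowel of *sibu* is /u/, which is a rounded vowel, so the plural suffix is -ozo, giving *sibuozo*.
The plural form *sibuozo* — last vowel /o/ (a back vowel) → -og → *sibuozoog*.
The definite form *sibuozoog* — final consonant /g/ (velar/glottal) → -ek → *sibuozoogek*.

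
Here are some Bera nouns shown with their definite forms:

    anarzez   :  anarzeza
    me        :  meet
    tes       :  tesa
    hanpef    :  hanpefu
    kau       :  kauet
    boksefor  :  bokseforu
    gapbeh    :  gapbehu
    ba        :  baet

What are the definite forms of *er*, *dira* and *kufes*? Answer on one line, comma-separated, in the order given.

The alternation tracks the final sound of the stem — -a when the stem ends in a sibilant (*anarzez*, *tes*); -u when the stem ends in a non-sibilant consonant (*hanpef*, *boksefor*, *gapbeh*); -et when the stem ends in a vowel (*me*, *kau*, *ba*).
Since the final sound of *er* is /r/ (a non-sibilant consonant), it takes -u, giving *eru*.
*dira* — final sound /a/ (a vowel) → -et → *diraet*.
*kufes* — final sound /s/ (a sibilant) → -a → *kufesa*.

eru, diraet, kufesa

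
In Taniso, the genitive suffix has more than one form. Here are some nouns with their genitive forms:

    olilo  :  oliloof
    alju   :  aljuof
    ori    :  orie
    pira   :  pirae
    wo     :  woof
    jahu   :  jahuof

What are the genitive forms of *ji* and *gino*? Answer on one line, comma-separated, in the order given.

jie, ginoof

Looking at the last vowel of each stem: -of when the last vowel of the stem is a rounded vowel (*olilo*, *alju*, *wo*, *jahu*); -e when the last vowel of the stem is an unrounded vowel (*ori*, *pira*).
*ji*: last vowel = /i/, an unrounded vowel → -e → *jie*.
*gino*: last vowel = /o/, a rounded vowel → -of → *ginoof*.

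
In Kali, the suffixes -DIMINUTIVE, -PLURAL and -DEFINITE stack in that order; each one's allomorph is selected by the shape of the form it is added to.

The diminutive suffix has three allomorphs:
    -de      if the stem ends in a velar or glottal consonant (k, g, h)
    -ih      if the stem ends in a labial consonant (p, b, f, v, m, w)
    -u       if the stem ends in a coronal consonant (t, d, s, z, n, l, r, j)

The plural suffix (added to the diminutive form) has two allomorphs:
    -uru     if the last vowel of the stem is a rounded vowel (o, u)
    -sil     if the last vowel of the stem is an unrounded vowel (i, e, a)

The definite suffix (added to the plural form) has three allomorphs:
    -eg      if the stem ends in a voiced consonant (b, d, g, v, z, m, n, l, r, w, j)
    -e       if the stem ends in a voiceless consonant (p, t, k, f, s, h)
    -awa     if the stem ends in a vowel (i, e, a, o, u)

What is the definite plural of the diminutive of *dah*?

The final consonant of *dah* is /h/, which is velar/glottal, so the diminutive suffix is -de, giving *dahde*.
The last vowel of the diminutive form *dahde* is /e/, which is an unrounded vowel, so the plural suffix is -sil, giving *dahdesil*.
The final sound of the plural form *dahdesil* is /l/, which is a voiced consonant, so the definite suffix is -eg, giving *dahdesileg*.

dahdesileg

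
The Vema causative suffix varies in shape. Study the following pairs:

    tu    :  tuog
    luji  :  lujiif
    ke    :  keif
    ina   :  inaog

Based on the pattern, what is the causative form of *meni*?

meniif

The suffix is conditioned by the last vowel: -if when the last vowel of the stem is a front vowel (*luji*, *ke*); -og when the last vowel of the stem is a back vowel (*tu*, *ina*).
*meni* — last vowel /i/ (a front vowel) → -if → *meniif*.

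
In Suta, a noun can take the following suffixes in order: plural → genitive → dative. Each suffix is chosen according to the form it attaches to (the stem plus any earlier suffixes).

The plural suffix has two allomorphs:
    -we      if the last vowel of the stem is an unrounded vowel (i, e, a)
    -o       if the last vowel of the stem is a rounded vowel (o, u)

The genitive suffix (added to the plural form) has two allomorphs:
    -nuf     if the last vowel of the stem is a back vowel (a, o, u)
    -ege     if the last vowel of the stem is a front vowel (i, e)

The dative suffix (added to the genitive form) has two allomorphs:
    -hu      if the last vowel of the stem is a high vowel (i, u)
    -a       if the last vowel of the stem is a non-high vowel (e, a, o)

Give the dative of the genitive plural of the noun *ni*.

niweegea

*ni* — last vowel /i/ (an unrounded vowel) → -we → *niwe*.
The plural form *niwe*: last vowel = /e/, a front vowel → -ege → *niweege*.
The last vowel of the genitive form *niweege* is /e/, which is a non-high vowel, so the dative suffix is -a, giving *niweegea*.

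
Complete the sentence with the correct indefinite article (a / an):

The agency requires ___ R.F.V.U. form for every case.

The indefinite article is chosen by the initial *sound* of the following word, not its spelling.
The initialism *R.F.V.U.* is read letter by letter; the first letter, R, is pronounced /ɑr/, which begins with a vowel sound.
So the article is *an*: The agency requires an R.F.V.U. form for every case.

an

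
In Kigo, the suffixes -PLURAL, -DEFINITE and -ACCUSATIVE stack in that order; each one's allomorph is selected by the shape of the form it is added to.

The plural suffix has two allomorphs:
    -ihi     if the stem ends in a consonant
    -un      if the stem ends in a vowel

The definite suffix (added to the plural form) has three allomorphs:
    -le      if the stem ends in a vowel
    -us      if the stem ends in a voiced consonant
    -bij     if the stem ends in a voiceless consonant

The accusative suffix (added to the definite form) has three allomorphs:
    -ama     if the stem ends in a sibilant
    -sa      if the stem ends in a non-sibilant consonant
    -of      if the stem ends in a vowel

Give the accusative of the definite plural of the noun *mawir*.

The final sound of *mawir* is /r/, which is a consonant, so the plural suffix is -ihi, giving *mawirihi*.
The plural form *mawirihi* — final sound /i/ (a vowel) → -le → *mawirihile*.
The definite form *mawirihile* — final sound /e/ (a vowel) → -of → *mawirihileof*.

mawirihileof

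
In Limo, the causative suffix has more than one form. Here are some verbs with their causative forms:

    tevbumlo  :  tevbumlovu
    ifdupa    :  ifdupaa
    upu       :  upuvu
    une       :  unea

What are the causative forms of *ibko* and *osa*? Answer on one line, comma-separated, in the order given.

ibkovu, osaa

The alternation tracks the last vowel of the stem — -vu when the last vowel of the stem is a rounded vowel (*tevbumlo*, *upu*); -a when the last vowel of the stem is an unrounded vowel (*ifdupa*, *une*).
The last vowel of *ibko* is /o/, which is a rounded vowel, so the suffix is -vu, giving *ibkovu*.
Since the last vowel of *osa* is /a/ (an unrounded vowel), it takes -a, giving *osaa*.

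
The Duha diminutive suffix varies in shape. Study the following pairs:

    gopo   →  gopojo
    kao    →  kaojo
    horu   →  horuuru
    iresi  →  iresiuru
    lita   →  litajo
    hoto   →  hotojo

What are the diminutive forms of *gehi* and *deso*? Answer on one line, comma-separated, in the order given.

gehiuru, desojo

The pattern is height harmony: -uru when the last vowel of the stem is a high vowel (*horu*, *iresi*); -jo when the last vowel of the stem is a non-high vowel (*gopo*, *kao*, *lita*, *hoto*).
Since the last vowel of *gehi* is /i/ (a high vowel), it takes -uru, giving *gehiuru*.
*deso* — last vowel /o/ (a non-high vowel) → -jo → *desojo*.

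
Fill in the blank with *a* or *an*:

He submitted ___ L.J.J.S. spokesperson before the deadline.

an

The indefinite article is chosen by the initial *sound* of the following word, not its spelling.
The initialism *L.J.J.S.* is read letter by letter; the first letter, L, is pronounced /ɛl/, which begins with a vowel sound.
So the article is *an*: He submitted an L.J.J.S. spokesperson before the deadline.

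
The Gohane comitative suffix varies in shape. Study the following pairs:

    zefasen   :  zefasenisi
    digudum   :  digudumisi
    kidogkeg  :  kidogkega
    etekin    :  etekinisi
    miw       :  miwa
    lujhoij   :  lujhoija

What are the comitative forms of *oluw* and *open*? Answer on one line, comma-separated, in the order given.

oluwa, openisi

The pattern is nasality of the final consonant: -isi when the stem ends in a nasal (*zefasen*, *digudum*, *etekin*); -a when the stem ends in a non-nasal consonant (*kidogkeg*, *miw*, *lujhoij*).
Since the final consonant of *oluw* is /w/ (non-nasal), it takes -a, giving *oluwa*.
*open*: final consonant = /n/, a nasal → -isi → *openisi*.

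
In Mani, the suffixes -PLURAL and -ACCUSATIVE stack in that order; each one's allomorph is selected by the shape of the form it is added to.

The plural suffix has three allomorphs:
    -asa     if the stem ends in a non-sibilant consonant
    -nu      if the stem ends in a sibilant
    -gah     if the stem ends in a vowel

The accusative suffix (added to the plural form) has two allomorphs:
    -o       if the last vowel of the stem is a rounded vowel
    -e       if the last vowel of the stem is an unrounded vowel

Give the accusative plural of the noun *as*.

asnuo

Since the final sound of *as* is /s/ (a sibilant), it takes -nu, giving *asnu*.
The last vowel of the plural form *asnu* is /u/, which is a rounded vowel, so the accusative suffix is -o, giving *asnuo*.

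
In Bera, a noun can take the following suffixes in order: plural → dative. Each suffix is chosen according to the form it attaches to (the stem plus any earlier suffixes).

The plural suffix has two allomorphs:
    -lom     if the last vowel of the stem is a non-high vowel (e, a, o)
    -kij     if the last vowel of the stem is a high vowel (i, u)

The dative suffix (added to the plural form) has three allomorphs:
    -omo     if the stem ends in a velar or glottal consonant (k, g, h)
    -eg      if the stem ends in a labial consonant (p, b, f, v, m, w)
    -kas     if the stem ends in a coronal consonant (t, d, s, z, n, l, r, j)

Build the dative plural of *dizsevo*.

*dizsevo* — last vowel /o/ (a non-high vowel) → -lom → *dizsevolom*.
The final consonant of the plural form *dizsevolom* is /m/, which is labial, so the dative suffix is -eg, giving *dizsevolomeg*.

dizsevolomeg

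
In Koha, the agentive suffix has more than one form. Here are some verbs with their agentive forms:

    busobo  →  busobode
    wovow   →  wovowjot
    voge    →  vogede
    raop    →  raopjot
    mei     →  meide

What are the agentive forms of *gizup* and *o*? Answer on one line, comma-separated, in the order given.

Looking at the final sound of each stem: -jot when the stem ends in a consonant (*wovow*, *raop*); -de when the stem ends in a vowel (*busobo*, *voge*, *mei*).
The final sound of *gizup* is /p/, which is a consonant, so the suffix is -jot, giving *gizupjot*.
*o* — final sound /o/ (a vowel) → -de → *ode*.

gizupjot, ode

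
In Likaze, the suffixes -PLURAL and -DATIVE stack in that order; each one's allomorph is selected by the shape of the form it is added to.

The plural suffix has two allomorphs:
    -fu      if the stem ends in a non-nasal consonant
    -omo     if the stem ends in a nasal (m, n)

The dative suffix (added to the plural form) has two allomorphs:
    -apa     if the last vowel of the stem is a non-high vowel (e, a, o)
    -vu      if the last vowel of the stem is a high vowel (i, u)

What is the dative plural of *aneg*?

anegfuvu

The final consonant of *aneg* is /g/, which is non-nasal, so the plural suffix is -fu, giving *anegfu*.
Since the last vowel of the plural form *anegfu* is /u/ (a high vowel), it takes -vu, giving *anegfuvu*.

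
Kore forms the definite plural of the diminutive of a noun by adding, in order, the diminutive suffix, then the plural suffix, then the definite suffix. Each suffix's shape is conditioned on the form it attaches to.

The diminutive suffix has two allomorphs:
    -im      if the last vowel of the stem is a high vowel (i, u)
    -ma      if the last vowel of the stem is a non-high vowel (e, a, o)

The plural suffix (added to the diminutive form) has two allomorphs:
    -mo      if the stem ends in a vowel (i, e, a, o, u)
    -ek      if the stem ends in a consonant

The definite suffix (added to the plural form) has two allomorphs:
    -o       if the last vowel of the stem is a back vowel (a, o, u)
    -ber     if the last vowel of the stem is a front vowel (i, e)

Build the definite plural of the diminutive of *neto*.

netomamoo

*neto*: last vowel = /o/, a non-high vowel → -ma → *netoma*.
The diminutive form *netoma* — final sound /a/ (a vowel) → -mo → *netomamo*.
Since the last vowel of the plural form *netomamo* is /o/ (a back vowel), it takes -o, giving *netomamoo*.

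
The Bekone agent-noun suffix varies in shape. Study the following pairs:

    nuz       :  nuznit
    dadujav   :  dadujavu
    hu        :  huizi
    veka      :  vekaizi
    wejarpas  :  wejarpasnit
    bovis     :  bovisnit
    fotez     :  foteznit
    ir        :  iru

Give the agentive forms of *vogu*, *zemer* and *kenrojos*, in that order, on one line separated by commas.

voguizi, zemeru, kenrojosnit

The alternation tracks the final sound of the stem — -nit when the stem ends in a sibilant (*nuz*, *wejarpas*, *bovis*, *fotez*); -u when the stem ends in a non-sibilant consonant (*dadujav*, *ir*); -izi when the stem ends in a vowel (*hu*, *veka*).
*vogu* — final sound /u/ (a vowel) → -izi → *voguizi*.
Since the final sound of *zemer* is /r/ (a non-sibilant consonant), it takes -u, giving *zemeru*.
Since the final sound of *kenrojos* is /s/ (a sibilant), it takes -nit, giving *kenrojosnit*.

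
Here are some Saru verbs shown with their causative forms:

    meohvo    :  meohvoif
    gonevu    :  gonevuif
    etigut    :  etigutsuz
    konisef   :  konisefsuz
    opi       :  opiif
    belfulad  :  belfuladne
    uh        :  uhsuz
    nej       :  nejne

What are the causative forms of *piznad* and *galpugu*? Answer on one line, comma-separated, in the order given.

piznadne, galpuguif

The pattern is voicing of the final sound: -suz when the stem ends in a voiceless consonant (*etigut*, *konisef*, *uh*); -ne when the stem ends in a voiced consonant (*belfulad*, *nej*); -if when the stem ends in a vowel (*meohvo*, *gonevu*, *opi*).
*piznad* — final sound /d/ (a voiced consonant) → -ne → *piznadne*.
*galpugu*: final sound = /u/, a vowel → -if → *galpuguif*.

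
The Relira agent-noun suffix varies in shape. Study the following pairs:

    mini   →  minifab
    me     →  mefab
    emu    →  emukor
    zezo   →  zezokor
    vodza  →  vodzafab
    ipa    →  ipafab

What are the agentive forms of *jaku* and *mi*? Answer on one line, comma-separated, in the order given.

jakukor, mifab

The suffix is conditioned by the last vowel: -kor when the last vowel of the stem is a rounded vowel (*emu*, *zezo*); -fab when the last vowel of the stem is an unrounded vowel (*mini*, *me*, *vodza*, *ipa*).
The last vowel of *jaku* is /u/, which is a rounded vowel, so the suffix is -kor, giving *jakukor*.
*mi* — last vowel /i/ (an unrounded vowel) → -fab → *mifab*.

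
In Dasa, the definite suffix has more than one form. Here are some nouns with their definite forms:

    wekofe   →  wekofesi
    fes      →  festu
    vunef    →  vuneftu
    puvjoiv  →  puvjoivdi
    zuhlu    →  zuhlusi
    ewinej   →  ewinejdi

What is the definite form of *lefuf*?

The pattern is voicing of the final sound: -tu when the stem ends in a voiceless consonant (*fes*, *vunef*); -di when the stem ends in a voiced consonant (*puvjoiv*, *ewinej*); -si when the stem ends in a vowel (*wekofe*, *zuhlu*).
*lefuf*: final sound = /f/, a voiceless consonant → -tu → *lefuftu*.

lefuftu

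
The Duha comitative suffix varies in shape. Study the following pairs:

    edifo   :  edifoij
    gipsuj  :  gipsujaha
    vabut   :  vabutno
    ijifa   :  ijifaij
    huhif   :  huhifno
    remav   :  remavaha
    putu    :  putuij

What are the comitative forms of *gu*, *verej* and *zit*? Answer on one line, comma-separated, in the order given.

The pattern is voicing of the final sound: -no when the stem ends in a voiceless consonant (*vabut*, *huhif*); -aha when the stem ends in a voiced consonant (*gipsuj*, *remav*); -ij when the stem ends in a vowel (*edifo*, *ijifa*, *putu*).
*gu*: final sound = /u/, a vowel → -ij → *guij*.
The final sound of *verej* is /j/, which is a voiced consonant, so the suffix is -aha, giving *verejaha*.
*zit*: final sound = /t/, a voiceless consonant → -no → *zitno*.

guij, verejaha, zitno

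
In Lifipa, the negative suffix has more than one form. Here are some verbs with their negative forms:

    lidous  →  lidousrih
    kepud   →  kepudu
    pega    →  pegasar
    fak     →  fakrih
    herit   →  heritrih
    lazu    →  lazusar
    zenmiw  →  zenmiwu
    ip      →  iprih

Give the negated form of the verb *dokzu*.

dokzusar

The suffix is conditioned by the final sound: -rih when the stem ends in a voiceless consonant (*lidous*, *fak*, *herit*, *ip*); -u when the stem ends in a voiced consonant (*kepud*, *zenmiw*); -sar when the stem ends in a vowel (*pega*, *lazu*).
Since the final sound of *dokzu* is /u/ (a vowel), it takes -sar, giving *dokzusar*.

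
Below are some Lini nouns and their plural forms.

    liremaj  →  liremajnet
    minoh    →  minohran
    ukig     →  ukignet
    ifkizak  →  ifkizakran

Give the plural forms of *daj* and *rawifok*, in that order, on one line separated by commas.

dajnet, rawifokran

Looking at the final consonant of each stem: -ran when the stem ends in a voiceless consonant (*minoh*, *ifkizak*); -net when the stem ends in a voiced consonant (*liremaj*, *ukig*).
The final consonant of *daj* is /j/, which is voiced, so the suffix is -net, giving *dajnet*.
The final consonant of *rawifok* is /k/, which is voiceless, so the suffix is -ran, giving *rawifokran*.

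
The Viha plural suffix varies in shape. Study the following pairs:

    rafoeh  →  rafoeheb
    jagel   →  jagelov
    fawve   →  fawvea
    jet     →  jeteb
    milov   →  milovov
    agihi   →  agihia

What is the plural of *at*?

The suffix is conditioned by the final sound: -eb when the stem ends in a voiceless consonant (*rafoeh*, *jet*); -ov when the stem ends in a voiced consonant (*jagel*, *milov*); -a when the stem ends in a vowel (*fawve*, *agihi*).
Since the final sound of *at* is /t/ (a voiceless consonant), it takes -eb, giving *ateb*.

ateb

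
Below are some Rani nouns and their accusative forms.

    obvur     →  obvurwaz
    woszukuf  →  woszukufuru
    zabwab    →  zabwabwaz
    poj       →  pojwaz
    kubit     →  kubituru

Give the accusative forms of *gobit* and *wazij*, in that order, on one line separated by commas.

gobituru, wazijwaz

The pattern is voicing of the final consonant: -uru when the stem ends in a voiceless consonant (*woszukuf*, *kubit*); -waz when the stem ends in a voiced consonant (*obvur*, *zabwab*, *poj*).
The final consonant of *gobit* is /t/, which is voiceless, so the suffix is -uru, giving *gobituru*.
*wazij*: final consonant = /j/, voiced → -waz → *wazijwaz*.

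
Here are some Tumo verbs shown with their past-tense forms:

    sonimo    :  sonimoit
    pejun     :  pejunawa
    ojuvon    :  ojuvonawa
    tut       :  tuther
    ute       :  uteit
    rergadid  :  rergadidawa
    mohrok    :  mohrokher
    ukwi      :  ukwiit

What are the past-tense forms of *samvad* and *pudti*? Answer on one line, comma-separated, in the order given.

The alternation tracks the final sound of the stem — -her when the stem ends in a voiceless consonant (*tut*, *mohrok*); -awa when the stem ends in a voiced consonant (*pejun*, *ojuvon*, *rergadid*); -it when the stem ends in a vowel (*sonimo*, *ute*, *ukwi*).
*samvad* — final sound /d/ (a voiced consonant) → -awa → *samvadawa*.
The final sound of *pudti* is /i/, which is a vowel, so the suffix is -it, giving *pudtiit*.

samvadawa, pudtiit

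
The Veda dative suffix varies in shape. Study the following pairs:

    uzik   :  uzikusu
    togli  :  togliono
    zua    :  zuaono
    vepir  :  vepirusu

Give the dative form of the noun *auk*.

aukusu

Looking at the final sound of each stem: -usu when the stem ends in a consonant (*uzik*, *vepir*); -ono when the stem ends in a vowel (*togli*, *zua*).
The final sound of *auk* is /k/, which is a consonant, so the suffix is -usu, giving *aukusu*.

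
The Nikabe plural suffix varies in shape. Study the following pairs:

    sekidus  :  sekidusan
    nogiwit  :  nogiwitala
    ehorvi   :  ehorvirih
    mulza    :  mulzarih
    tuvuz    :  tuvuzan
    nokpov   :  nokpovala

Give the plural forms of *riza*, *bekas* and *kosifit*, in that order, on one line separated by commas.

rizarih, bekasan, kosifitala

The alternation tracks the final sound of the stem — -an when the stem ends in a sibilant (*sekidus*, *tuvuz*); -ala when the stem ends in a non-sibilant consonant (*nogiwit*, *nokpov*); -rih when the stem ends in a vowel (*ehorvi*, *mulza*).
*riza*: final sound = /a/, a vowel → -rih → *rizarih*.
The final sound of *bekas* is /s/, which is a sibilant, so the suffix is -an, giving *bekasan*.
The final sound of *kosifit* is /t/, which is a non-sibilant consonant, so the suffix is -ala, giving *kosifitala*.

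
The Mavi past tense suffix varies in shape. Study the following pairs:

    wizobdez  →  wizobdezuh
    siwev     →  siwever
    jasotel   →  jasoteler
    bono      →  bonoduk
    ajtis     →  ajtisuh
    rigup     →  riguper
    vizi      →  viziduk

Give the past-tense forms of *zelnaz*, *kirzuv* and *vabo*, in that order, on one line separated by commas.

The alternation tracks the final sound of the stem — -uh when the stem ends in a sibilant (*wizobdez*, *ajtis*); -er when the stem ends in a non-sibilant consonant (*siwev*, *jasotel*, *rigup*); -duk when the stem ends in a vowel (*bono*, *vizi*).
The final sound of *zelnaz* is /z/, which is a sibilant, so the suffix is -uh, giving *zelnazuh*.
Since the final sound of *kirzuv* is /v/ (a non-sibilant consonant), it takes -er, giving *kirzuver*.
*vabo* — final sound /o/ (a vowel) → -duk → *vaboduk*.

zelnazuh, kirzuver, vaboduk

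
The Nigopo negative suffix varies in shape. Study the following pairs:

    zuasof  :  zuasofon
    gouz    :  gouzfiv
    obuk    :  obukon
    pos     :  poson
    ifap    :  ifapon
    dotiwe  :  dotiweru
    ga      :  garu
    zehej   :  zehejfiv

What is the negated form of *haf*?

hafon

The alternation tracks the final sound of the stem — -on when the stem ends in a voiceless consonant (*zuasof*, *obuk*, *pos*, *ifap*); -fiv when the stem ends in a voiced consonant (*gouz*, *zehej*); -ru when the stem ends in a vowel (*dotiwe*, *ga*).
*haf* — final sound /f/ (a voiceless consonant) → -on → *hafon*.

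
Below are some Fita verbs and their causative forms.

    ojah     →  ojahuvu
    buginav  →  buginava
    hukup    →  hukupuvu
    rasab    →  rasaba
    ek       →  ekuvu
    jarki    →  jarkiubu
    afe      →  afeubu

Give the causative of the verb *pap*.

The suffix is conditioned by the final sound: -uvu when the stem ends in a voiceless consonant (*ojah*, *hukup*, *ek*); -a when the stem ends in a voiced consonant (*buginav*, *rasab*); -ubu when the stem ends in a vowel (*jarki*, *afe*).
*pap* — final sound /p/ (a voiceless consonant) → -uvu → *papuvu*.

papuvu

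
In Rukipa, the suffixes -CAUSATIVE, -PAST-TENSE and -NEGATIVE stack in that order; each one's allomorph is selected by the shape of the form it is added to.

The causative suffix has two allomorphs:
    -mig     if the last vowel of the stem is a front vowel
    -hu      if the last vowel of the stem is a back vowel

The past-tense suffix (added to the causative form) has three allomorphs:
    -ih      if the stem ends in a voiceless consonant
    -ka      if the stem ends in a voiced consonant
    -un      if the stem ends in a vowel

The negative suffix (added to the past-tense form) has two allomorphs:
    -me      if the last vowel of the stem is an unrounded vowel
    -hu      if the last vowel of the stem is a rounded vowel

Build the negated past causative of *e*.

The last vowel of *e* is /e/, which is a front vowel, so the causative suffix is -mig, giving *emig*.
Since the final sound of the causative form *emig* is /g/ (a voiced consonant), it takes -ka, giving *emigka*.
The past-tense form *emigka* — last vowel /a/ (an unrounded vowel) → -me → *emigkame*.

emigkame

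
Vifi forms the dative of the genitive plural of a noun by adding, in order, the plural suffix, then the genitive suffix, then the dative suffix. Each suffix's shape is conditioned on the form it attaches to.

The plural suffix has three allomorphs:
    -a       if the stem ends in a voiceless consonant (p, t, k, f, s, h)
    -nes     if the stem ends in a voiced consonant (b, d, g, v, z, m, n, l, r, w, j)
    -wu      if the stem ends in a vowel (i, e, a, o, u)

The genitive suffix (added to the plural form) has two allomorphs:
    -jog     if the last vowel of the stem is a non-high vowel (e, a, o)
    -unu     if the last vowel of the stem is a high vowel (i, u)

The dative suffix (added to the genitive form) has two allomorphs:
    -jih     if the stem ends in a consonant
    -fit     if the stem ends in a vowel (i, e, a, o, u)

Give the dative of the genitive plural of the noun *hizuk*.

The final sound of *hizuk* is /k/, which is a voiceless consonant, so the plural suffix is -a, giving *hizuka*.
Since the last vowel of the plural form *hizuka* is /a/ (a non-high vowel), it takes -jog, giving *hizukajog*.
Since the final sound of the genitive form *hizukajog* is /g/ (a consonant), it takes -jih, giving *hizukajogjih*.

hizukajogjih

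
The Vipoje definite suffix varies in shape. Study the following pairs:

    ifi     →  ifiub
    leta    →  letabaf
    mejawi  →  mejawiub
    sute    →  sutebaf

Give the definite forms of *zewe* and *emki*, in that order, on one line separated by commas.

zewebaf, emkiub

Looking at the last vowel of each stem: -ub when the last vowel of the stem is a high vowel (*ifi*, *mejawi*); -baf when the last vowel of the stem is a non-high vowel (*leta*, *sute*).
The last vowel of *zewe* is /e/, which is a non-high vowel, so the suffix is -baf, giving *zewebaf*.
Since the last vowel of *emki* is /i/ (a high vowel), it takes -ub, giving *emkiub*.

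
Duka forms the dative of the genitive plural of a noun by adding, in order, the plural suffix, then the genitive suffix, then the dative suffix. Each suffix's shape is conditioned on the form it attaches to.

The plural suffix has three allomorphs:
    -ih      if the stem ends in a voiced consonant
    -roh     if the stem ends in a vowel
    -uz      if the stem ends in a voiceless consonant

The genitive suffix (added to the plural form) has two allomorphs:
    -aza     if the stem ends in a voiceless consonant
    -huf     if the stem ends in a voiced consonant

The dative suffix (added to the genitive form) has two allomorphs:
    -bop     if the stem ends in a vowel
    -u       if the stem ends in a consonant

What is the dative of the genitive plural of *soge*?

sogerohazabop

*soge*: final sound = /e/, a vowel → -roh → *sogeroh*.
The plural form *sogeroh* — final consonant /h/ (voiceless) → -aza → *sogerohaza*.
The genitive form *sogerohaza*: final sound = /a/, a vowel → -bop → *sogerohazabop*.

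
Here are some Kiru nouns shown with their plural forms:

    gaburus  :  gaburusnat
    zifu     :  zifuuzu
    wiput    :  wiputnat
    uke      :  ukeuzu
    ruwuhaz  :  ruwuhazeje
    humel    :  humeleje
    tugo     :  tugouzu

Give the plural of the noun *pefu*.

The alternation tracks the final sound of the stem — -nat when the stem ends in a voiceless consonant (*gaburus*, *wiput*); -eje when the stem ends in a voiced consonant (*ruwuhaz*, *humel*); -uzu when the stem ends in a vowel (*zifu*, *uke*, *tugo*).
Since the final sound of *pefu* is /u/ (a vowel), it takes -uzu, giving *pefuuzu*.

pefuuzu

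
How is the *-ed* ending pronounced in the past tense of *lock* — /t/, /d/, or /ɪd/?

The stem *lock* ends in a voiceless consonant other than /t/.
The -ed suffix is realized as /ɪd/ after /t, d/; as /t/ after other voiceless consonants; and as /d/ after other voiced sounds.
So -ed on *lock* is pronounced /t/.

/t/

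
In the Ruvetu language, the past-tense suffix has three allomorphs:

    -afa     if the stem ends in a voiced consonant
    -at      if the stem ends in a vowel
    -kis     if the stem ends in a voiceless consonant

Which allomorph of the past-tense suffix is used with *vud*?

-afa

The final sound of *vud* is /d/, which is a voiced consonant, so the suffix is -afa.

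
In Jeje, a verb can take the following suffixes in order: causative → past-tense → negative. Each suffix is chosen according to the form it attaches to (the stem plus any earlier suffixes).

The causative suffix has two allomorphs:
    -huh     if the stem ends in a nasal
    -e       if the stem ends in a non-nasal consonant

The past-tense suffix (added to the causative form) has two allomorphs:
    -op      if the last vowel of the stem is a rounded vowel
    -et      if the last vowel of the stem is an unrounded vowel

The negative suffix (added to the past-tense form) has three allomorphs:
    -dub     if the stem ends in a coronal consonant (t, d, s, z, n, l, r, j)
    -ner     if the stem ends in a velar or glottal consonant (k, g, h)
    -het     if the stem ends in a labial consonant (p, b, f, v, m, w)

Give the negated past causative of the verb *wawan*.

*wawan*: final consonant = /n/, a nasal → -huh → *wawanhuh*.
The causative form *wawanhuh* — last vowel /u/ (a rounded vowel) → -op → *wawanhuhop*.
Since the final consonant of the past-tense form *wawanhuhop* is /p/ (labial), it takes -het, giving *wawanhuhophet*.

wawanhuhophet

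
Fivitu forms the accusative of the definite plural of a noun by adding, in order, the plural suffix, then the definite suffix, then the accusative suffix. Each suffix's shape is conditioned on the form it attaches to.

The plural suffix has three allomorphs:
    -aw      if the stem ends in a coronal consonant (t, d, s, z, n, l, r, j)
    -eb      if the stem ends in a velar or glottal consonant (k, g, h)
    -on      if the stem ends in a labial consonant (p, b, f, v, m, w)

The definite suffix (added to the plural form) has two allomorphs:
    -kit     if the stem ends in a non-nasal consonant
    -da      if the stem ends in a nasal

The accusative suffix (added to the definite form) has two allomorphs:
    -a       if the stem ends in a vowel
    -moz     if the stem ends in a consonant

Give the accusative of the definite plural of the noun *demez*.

demezawkitmoz

The final consonant of *demez* is /z/, which is coronal, so the plural suffix is -aw, giving *demezaw*.
The plural form *demezaw*: final consonant = /w/, non-nasal → -kit → *demezawkit*.
Since the final sound of the definite form *demezawkit* is /t/ (a consonant), it takes -moz, giving *demezawkitmoz*.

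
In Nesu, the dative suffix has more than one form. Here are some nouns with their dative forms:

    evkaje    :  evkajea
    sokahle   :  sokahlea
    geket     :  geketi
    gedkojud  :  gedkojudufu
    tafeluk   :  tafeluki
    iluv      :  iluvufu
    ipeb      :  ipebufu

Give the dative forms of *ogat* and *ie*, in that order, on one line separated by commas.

ogati, iea

The pattern is voicing of the final sound: -i when the stem ends in a voiceless consonant (*geket*, *tafeluk*); -ufu when the stem ends in a voiced consonant (*gedkojud*, *iluv*, *ipeb*); -a when the stem ends in a vowel (*evkaje*, *sokahle*).
The final sound of *ogat* is /t/, which is a voiceless consonant, so the suffix is -i, giving *ogati*.
The final sound of *ie* is /e/, which is a vowel, so the suffix is -a, giving *iea*.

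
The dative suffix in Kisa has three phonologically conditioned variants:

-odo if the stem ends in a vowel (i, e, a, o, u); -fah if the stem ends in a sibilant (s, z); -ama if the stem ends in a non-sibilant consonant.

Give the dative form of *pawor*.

Since the final sound of *pawor* is /r/ (a non-sibilant consonant), it takes -ama, giving *paworama*.

paworama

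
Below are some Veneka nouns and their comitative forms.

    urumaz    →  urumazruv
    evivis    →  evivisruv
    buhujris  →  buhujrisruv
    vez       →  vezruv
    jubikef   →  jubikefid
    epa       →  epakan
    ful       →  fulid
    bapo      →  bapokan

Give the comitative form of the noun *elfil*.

elfilid

The alternation tracks the final sound of the stem — -ruv when the stem ends in a sibilant (*urumaz*, *evivis*, *buhujris*, *vez*); -id when the stem ends in a non-sibilant consonant (*jubikef*, *ful*); -kan when the stem ends in a vowel (*epa*, *bapo*).
*elfil* — final sound /l/ (a non-sibilant consonant) → -id → *elfilid*.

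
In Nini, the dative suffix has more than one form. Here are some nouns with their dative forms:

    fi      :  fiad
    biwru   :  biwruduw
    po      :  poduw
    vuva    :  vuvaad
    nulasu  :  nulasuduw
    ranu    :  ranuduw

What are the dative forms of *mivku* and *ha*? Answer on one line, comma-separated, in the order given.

Looking at the last vowel of each stem: -duw when the last vowel of the stem is a rounded vowel (*biwru*, *po*, *nulasu*, *ranu*); -ad when the last vowel of the stem is an unrounded vowel (*fi*, *vuva*).
Since the last vowel of *mivku* is /u/ (a rounded vowel), it takes -duw, giving *mivkuduw*.
*ha*: last vowel = /a/, an unrounded vowel → -ad → *haad*.

mivkuduw, haad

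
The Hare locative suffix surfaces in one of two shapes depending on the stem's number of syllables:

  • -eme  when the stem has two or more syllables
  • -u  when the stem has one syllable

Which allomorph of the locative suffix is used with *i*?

*i* has one syllable, so the suffix is -u.

-u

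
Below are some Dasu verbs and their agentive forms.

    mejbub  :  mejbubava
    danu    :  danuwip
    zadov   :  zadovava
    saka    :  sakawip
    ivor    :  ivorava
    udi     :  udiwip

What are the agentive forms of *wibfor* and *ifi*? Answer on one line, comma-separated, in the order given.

wibforava, ifiwip

Looking at the final sound of each stem: -ava when the stem ends in a consonant (*mejbub*, *zadov*, *ivor*); -wip when the stem ends in a vowel (*danu*, *saka*, *udi*).
*wibfor*: final sound = /r/, a consonant → -ava → *wibforava*.
Since the final sound of *ifi* is /i/ (a vowel), it takes -wip, giving *ifiwip*.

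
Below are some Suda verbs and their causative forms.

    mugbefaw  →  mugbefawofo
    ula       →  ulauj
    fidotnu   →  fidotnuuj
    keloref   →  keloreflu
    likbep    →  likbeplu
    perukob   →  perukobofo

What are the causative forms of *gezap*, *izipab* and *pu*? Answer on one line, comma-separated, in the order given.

The suffix is conditioned by the final sound: -lu when the stem ends in a voiceless consonant (*keloref*, *likbep*); -ofo when the stem ends in a voiced consonant (*mugbefaw*, *perukob*); -uj when the stem ends in a vowel (*ula*, *fidotnu*).
*gezap*: final sound = /p/, a voiceless consonant → -lu → *gezaplu*.
Since the final sound of *izipab* is /b/ (a voiced consonant), it takes -ofo, giving *izipabofo*.
*pu* — final sound /u/ (a vowel) → -uj → *puuj*.

gezaplu, izipabofo, puuj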